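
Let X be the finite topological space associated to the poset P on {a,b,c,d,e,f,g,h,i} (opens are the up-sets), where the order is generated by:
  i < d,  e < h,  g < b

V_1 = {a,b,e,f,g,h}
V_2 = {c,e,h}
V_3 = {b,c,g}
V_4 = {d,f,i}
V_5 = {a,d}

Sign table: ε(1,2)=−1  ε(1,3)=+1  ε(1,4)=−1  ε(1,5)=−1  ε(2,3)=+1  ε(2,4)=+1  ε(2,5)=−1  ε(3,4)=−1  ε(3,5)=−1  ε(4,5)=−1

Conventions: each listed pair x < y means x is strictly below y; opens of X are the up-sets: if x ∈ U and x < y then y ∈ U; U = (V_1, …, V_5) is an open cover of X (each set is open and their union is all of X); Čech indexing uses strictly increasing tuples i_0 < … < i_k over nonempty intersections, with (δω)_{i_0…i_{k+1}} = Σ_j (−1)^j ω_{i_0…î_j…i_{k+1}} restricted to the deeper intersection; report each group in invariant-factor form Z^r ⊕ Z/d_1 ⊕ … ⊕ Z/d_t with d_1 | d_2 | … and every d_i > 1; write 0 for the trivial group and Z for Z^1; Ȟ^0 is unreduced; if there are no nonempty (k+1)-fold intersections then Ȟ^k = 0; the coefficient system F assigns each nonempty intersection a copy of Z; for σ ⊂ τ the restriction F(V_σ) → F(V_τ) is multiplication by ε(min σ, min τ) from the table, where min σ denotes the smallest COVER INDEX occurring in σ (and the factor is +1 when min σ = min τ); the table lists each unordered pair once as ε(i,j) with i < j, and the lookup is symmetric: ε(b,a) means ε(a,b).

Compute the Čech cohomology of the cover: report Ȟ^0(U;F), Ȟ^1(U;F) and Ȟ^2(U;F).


Ȟ^0(U;F) ≅ 0, Ȟ^1(U;F) ≅ Z ⊕ Z/2, Ȟ^2(U;F) ≅ 0

intersection data:
  V12={e,h} V13={b,g} V14={f} V15={a} V23={c} V45={d}
C dims 5,6; δ0: rk 5, SNF 1^4·2
Ȟ^0 = (5 − 5) − 0 = 0, so Ȟ^0 ≅ 0
Ȟ^1 = (6 − 0) − 5 = 1 plus torsion [2], so Ȟ^1 ≅ Z ⊕ Z/2
Ȟ^2 = (0 − 0) − 0 = 0, so Ȟ^2 ≅ 0


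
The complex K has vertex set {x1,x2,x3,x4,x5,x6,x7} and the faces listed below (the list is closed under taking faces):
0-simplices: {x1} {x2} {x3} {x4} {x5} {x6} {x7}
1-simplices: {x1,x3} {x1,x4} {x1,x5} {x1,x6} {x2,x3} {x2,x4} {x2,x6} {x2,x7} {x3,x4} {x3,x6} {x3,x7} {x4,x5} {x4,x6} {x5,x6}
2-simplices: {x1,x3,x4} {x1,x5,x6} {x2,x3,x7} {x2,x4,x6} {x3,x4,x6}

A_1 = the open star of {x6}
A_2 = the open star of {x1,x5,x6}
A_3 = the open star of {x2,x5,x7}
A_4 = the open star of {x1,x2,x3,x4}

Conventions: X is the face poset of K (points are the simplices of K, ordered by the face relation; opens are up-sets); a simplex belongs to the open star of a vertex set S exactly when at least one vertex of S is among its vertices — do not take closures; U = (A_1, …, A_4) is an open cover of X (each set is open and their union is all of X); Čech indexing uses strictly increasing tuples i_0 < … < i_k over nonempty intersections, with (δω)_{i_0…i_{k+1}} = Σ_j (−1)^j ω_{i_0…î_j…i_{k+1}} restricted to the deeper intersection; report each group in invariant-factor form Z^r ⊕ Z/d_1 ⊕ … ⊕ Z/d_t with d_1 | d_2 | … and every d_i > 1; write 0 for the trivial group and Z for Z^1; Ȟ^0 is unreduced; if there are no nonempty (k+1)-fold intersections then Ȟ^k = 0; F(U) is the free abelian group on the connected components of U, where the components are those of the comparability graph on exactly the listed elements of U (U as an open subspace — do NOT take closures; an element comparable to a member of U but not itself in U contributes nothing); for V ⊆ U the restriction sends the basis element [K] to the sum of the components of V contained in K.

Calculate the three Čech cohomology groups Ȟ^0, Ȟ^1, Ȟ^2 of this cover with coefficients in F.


nonempty overlaps:
  A1={{x6},{x1,x6},{x2,x6},{x3,x6},{x4,x6},{x5,x6},{x1,x5,x6},{x2,x4,x6},{x3,x4,x6}} A2={{x1},{x5},{x6},{x1,x3},{x1,x4},{x1,x5},{x1,x6},{x2,x6},{x3,x6},{x4,x5},{x4,x6},{x5,x6},{x1,x3,x4},{x1,x5,x6},{x2,x4,x6},{x3,x4,x6}} A3={{x2},{x5},{x7},{x1,x5},{x2,x3},{x2,x4},{x2,x6},{x2,x7},{x3,x7},{x4,x5},{x5,x6},{x1,x5,x6},{x2,x3,x7},{x2,x4,x6}} A4={{x1},{x2},{x3},{x4},{x1,x3},{x1,x4},{x1,x5},{x1,x6},{x2,x3},{x2,x4},{x2,x6},{x2,x7},{x3,x4},{x3,x6},{x3,x7},{x4,x5},{x4,x6},{x1,x3,x4},{x1,x5,x6},{x2,x3,x7},{x2,x4,x6},{x3,x4,x6}}
  A12={{x6},{x1,x6},{x2,x6},{x3,x6},{x4,x6},{x5,x6},{x1,x5,x6},{x2,x4,x6},{x3,x4,x6}} A13={{x2,x6},{x5,x6},{x1,x5,x6},{x2,x4,x6}} A14={{x1,x6},{x2,x6},{x3,x6},{x4,x6},{x1,x5,x6},{x2,x4,x6},{x3,x4,x6}} A23={{x5},{x1,x5},{x2,x6},{x4,x5},{x5,x6},{x1,x5,x6},{x2,x4,x6}} A24={{x1},{x1,x3},{x1,x4},{x1,x5},{x1,x6},{x2,x6},{x3,x6},{x4,x5},{x4,x6},{x1,x3,x4},{x1,x5,x6},{x2,x4,x6},{x3,x4,x6}} A34={{x2},{x1,x5},{x2,x3},{x2,x4},{x2,x6},{x2,x7},{x3,x7},{x4,x5},{x1,x5,x6},{x2,x3,x7},{x2,x4,x6}}
  A123={{x2,x6},{x5,x6},{x1,x5,x6},{x2,x4,x6}} A124={{x1,x6},{x2,x6},{x3,x6},{x4,x6},{x1,x5,x6},{x2,x4,x6},{x3,x4,x6}} A134={{x2,x6},{x1,x5,x6},{x2,x4,x6}} A234={{x1,x5},{x2,x6},{x4,x5},{x1,x5,x6},{x2,x4,x6}}
  A1234={{x2,x6},{x1,x5,x6},{x2,x4,x6}}
components per intersection:
  A1: {{x6},{x1,x6},{x2,x6},{x3,x6},{x4,x6},{x5,x6},{x1,x5,x6},{x2,x4,x6},{x3,x4,x6}}
  A2: {{x1},{x5},{x6},{x1,x3},{x1,x4},{x1,x5},{x1,x6},{x2,x6},{x3,x6},{x4,x5},{x4,x6},{x5,x6},{x1,x3,x4},{x1,x5,x6},{x2,x4,x6},{x3,x4,x6}}
  A3: {{x2},{x7},{x2,x3},{x2,x4},{x2,x6},{x2,x7},{x3,x7},{x2,x3,x7},{x2,x4,x6}} {{x5},{x1,x5},{x4,x5},{x5,x6},{x1,x5,x6}}
  A4: {{x1},{x2},{x3},{x4},{x1,x3},{x1,x4},{x1,x5},{x1,x6},{x2,x3},{x2,x4},{x2,x6},{x2,x7},{x3,x4},{x3,x6},{x3,x7},{x4,x5},{x4,x6},{x1,x3,x4},{x1,x5,x6},{x2,x3,x7},{x2,x4,x6},{x3,x4,x6}}
  A12: {{x6},{x1,x6},{x2,x6},{x3,x6},{x4,x6},{x5,x6},{x1,x5,x6},{x2,x4,x6},{x3,x4,x6}}
  A13: {{x2,x6},{x2,x4,x6}} {{x5,x6},{x1,x5,x6}}
  A14: {{x1,x6},{x1,x5,x6}} {{x2,x6},{x3,x6},{x4,x6},{x2,x4,x6},{x3,x4,x6}}
  A23: {{x5},{x1,x5},{x4,x5},{x5,x6},{x1,x5,x6}} {{x2,x6},{x2,x4,x6}}
  A24: {{x1},{x1,x3},{x1,x4},{x1,x5},{x1,x6},{x1,x3,x4},{x1,x5,x6}} {{x2,x6},{x3,x6},{x4,x6},{x2,x4,x6},{x3,x4,x6}} {{x4,x5}}
  A34: {{x2},{x2,x3},{x2,x4},{x2,x6},{x2,x7},{x3,x7},{x2,x3,x7},{x2,x4,x6}} {{x1,x5},{x1,x5,x6}} {{x4,x5}}
  A123: {{x2,x6},{x2,x4,x6}} {{x5,x6},{x1,x5,x6}}
  A124: {{x1,x6},{x1,x5,x6}} {{x2,x6},{x3,x6},{x4,x6},{x2,x4,x6},{x3,x4,x6}}
  A134: {{x2,x6},{x2,x4,x6}} {{x1,x5,x6}}
  A234: {{x1,x5},{x1,x5,x6}} {{x2,x6},{x2,x4,x6}} {{x4,x5}}
  A1234: {{x2,x6},{x2,x4,x6}} {{x1,x5,x6}}
C dims 5,13,9,2; δ0: rk 4, SNF 1^4; δ1: rk 7, SNF 1^7; δ2: rk 2, SNF 1^2
degree 0: 5−4−0 = 1 → Ȟ^0 ≅ Z
degree 1: 13−7−4 = 2 → Ȟ^1 ≅ Z^2
degree 2: 9−2−7 = 0 → Ȟ^2 ≅ 0

Ȟ^0 ≅ Z, Ȟ^1 ≅ Z^2 and Ȟ^2 ≅ 0


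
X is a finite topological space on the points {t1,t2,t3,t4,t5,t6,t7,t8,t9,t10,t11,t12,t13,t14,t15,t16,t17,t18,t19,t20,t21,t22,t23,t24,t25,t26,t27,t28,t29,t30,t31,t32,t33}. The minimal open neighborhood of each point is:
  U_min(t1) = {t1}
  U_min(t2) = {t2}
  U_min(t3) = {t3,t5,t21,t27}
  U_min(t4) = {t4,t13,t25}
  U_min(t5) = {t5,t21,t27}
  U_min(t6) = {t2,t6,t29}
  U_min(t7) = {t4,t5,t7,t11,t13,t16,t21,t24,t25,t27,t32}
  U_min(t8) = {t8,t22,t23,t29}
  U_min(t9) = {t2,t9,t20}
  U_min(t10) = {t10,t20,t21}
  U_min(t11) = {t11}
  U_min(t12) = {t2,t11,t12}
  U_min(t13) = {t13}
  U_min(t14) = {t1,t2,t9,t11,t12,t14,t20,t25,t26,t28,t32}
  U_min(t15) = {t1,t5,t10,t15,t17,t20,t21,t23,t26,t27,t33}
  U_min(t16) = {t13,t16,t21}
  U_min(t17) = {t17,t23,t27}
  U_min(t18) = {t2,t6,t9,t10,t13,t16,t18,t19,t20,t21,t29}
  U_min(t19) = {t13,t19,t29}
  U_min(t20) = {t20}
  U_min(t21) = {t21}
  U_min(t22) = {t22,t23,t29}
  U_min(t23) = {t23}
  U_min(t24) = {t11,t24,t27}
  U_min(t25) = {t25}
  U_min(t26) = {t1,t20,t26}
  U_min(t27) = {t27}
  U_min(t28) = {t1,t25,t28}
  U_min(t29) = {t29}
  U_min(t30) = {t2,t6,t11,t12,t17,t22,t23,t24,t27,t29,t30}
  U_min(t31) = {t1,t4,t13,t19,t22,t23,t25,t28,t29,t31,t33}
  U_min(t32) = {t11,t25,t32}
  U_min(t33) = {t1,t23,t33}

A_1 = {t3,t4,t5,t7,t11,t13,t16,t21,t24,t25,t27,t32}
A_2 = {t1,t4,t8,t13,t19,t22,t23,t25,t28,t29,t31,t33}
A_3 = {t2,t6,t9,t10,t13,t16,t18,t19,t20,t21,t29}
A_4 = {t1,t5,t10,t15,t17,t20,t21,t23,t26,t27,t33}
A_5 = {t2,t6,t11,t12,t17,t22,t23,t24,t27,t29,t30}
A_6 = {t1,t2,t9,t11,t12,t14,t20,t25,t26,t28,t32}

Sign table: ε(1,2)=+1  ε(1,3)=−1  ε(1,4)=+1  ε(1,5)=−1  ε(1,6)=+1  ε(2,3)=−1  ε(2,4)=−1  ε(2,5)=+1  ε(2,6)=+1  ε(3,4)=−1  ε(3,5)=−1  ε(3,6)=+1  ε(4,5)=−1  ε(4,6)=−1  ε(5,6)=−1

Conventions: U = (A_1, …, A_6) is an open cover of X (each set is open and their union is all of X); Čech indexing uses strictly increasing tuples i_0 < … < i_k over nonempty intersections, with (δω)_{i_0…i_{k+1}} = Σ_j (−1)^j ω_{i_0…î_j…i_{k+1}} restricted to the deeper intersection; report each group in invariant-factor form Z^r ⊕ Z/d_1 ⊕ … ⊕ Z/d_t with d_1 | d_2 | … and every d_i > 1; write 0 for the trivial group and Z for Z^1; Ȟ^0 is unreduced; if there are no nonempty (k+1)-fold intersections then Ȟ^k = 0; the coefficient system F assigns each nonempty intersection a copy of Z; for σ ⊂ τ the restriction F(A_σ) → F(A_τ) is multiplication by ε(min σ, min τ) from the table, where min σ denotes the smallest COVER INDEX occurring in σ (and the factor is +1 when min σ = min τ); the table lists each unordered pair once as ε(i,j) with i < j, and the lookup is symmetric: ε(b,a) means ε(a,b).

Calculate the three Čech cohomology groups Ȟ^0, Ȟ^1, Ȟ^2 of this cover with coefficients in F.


nonempty intersections:
  A12={t4,t13,t25} A13={t13,t16,t21} A14={t5,t21,t27} A15={t11,t24,t27} A16={t11,t25,t32} A23={t13,t19,t29} A24={t1,t23,t33} A25={t22,t23,t29} A26={t1,t25,t28} A34={t10,t20,t21} A35={t2,t6,t29} A36={t2,t9,t20} A45={t17,t23,t27} A46={t1,t20,t26} A56={t2,t11,t12}
  A123={t13} A126={t25} A134={t21} A145={t27} A156={t11} A235={t29} A245={t23} A246={t1} A346={t20} A356={t2}
C dims 6,15,10; δ0: rk 6, SNF 1^5·2; δ1: rk 9, SNF 1^9
Ȟ^0: (6−6)−0=0 ⇒ 0
Ȟ^1: (15−9)−6=0 plus torsion [2] ⇒ Z/2
Ȟ^2: (10−0)−9=1 ⇒ Z

Ȟ^0(U;F) ≅ 0, Ȟ^1(U;F) ≅ Z/2 and Ȟ^2(U;F) ≅ Z


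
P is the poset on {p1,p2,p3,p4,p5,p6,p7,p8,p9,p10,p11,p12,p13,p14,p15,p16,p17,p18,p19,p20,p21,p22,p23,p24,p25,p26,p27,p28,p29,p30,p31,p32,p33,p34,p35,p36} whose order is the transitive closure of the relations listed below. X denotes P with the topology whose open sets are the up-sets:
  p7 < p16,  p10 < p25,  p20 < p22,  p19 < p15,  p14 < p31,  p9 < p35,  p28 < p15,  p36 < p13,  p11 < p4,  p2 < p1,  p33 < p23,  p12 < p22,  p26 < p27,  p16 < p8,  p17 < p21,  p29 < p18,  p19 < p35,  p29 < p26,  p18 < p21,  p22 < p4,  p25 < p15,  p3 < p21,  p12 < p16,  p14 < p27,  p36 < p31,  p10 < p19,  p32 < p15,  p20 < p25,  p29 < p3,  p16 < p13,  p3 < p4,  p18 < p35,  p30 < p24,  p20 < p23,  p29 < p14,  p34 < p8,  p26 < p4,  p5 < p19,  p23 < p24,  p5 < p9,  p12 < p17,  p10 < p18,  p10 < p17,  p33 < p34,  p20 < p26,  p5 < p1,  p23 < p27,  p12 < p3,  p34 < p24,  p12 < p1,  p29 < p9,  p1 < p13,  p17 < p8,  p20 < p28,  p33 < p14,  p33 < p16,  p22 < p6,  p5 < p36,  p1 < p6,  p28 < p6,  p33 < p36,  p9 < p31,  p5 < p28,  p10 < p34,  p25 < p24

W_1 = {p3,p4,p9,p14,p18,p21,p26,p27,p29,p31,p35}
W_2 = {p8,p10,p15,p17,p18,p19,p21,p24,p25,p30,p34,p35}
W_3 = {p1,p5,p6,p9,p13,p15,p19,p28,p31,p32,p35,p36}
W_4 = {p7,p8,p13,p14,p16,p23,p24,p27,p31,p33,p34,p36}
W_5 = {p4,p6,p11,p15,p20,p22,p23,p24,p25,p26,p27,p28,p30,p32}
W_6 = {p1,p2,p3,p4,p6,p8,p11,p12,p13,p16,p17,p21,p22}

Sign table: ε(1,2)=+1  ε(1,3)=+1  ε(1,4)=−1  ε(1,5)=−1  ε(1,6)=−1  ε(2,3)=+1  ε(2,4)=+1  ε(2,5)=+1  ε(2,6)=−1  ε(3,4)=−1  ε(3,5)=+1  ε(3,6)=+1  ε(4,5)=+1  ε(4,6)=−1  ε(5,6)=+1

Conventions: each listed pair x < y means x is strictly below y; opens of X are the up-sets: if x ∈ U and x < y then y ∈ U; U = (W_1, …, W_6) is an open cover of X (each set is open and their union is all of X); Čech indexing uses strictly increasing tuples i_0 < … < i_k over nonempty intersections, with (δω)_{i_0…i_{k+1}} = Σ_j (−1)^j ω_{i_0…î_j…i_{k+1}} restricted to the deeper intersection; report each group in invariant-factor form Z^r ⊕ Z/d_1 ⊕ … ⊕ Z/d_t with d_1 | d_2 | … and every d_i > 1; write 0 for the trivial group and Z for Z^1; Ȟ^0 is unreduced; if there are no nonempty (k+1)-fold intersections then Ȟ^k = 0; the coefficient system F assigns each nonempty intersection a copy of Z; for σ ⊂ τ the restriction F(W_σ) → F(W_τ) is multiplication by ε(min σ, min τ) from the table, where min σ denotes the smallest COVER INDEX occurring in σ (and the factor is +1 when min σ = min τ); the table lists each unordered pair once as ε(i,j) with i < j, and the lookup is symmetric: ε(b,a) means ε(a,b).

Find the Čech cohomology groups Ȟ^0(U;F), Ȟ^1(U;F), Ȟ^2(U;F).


nerve of the cover:
  W12={p18,p21,p35} W13={p9,p31,p35} W14={p14,p27,p31} W15={p4,p26,p27} W16={p3,p4,p21} W23={p15,p19,p35} W24={p8,p24,p34} W25={p15,p24,p25,p30} W26={p8,p17,p21} W34={p13,p31,p36} W35={p6,p15,p28,p32} W36={p1,p6,p13} W45={p23,p24,p27} W46={p8,p13,p16} W56={p4,p6,p11,p22}
  W123={p35} W126={p21} W134={p31} W145={p27} W156={p4} W235={p15} W245={p24} W246={p8} W346={p13} W356={p6}
C dims 6,15,10; δ0: rk 6, SNF 1^5·2; δ1: rk 9, SNF 1^9
Ȟ^0 = (6 − 6) − 0 = 0, so Ȟ^0 ≅ 0
Ȟ^1 = (15 − 9) − 6 = 0 plus torsion [2], so Ȟ^1 ≅ Z/2
Ȟ^2 = (10 − 0) − 9 = 1, so Ȟ^2 ≅ Z

Ȟ^0 ≅ 0,  Ȟ^1 ≅ Z/2,  Ȟ^2 ≅ Z


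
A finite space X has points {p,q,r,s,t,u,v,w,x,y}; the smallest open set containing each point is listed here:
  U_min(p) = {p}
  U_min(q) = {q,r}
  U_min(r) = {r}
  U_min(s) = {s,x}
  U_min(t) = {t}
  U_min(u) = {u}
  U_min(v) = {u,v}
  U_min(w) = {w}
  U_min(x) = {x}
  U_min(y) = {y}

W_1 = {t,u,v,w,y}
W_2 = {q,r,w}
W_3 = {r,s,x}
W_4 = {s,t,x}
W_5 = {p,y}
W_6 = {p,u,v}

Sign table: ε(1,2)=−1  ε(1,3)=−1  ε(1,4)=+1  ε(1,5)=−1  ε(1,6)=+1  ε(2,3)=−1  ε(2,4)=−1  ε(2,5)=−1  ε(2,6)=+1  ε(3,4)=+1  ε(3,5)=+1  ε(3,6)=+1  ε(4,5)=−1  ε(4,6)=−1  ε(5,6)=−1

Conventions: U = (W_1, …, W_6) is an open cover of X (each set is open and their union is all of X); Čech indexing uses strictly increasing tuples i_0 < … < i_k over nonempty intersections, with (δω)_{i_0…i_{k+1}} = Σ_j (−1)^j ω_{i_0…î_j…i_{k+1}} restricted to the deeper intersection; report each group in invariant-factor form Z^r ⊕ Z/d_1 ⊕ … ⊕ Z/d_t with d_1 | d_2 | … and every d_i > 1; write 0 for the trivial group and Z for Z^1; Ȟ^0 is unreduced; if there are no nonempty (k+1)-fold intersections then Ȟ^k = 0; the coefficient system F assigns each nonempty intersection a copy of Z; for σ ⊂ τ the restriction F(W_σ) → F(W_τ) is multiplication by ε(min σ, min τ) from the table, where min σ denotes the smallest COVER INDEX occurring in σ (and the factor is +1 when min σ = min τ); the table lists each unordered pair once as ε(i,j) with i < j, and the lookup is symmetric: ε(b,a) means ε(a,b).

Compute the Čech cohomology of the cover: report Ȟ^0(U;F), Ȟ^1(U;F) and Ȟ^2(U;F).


Ȟ^0 ≅ Z,  Ȟ^1 ≅ Z^2,  Ȟ^2 ≅ 0

nonempty overlaps:
  W12={w} W14={t} W15={y} W16={u,v} W23={r} W34={s,x} W56={p}
C dims 6,7; δ0: rk 5, SNF 1^5
degree 0: 6−5−0 = 1 → Ȟ^0 ≅ Z
degree 1: 7−0−5 = 2 → Ȟ^1 ≅ Z^2
degree 2: 0−0−0 = 0 → Ȟ^2 ≅ 0


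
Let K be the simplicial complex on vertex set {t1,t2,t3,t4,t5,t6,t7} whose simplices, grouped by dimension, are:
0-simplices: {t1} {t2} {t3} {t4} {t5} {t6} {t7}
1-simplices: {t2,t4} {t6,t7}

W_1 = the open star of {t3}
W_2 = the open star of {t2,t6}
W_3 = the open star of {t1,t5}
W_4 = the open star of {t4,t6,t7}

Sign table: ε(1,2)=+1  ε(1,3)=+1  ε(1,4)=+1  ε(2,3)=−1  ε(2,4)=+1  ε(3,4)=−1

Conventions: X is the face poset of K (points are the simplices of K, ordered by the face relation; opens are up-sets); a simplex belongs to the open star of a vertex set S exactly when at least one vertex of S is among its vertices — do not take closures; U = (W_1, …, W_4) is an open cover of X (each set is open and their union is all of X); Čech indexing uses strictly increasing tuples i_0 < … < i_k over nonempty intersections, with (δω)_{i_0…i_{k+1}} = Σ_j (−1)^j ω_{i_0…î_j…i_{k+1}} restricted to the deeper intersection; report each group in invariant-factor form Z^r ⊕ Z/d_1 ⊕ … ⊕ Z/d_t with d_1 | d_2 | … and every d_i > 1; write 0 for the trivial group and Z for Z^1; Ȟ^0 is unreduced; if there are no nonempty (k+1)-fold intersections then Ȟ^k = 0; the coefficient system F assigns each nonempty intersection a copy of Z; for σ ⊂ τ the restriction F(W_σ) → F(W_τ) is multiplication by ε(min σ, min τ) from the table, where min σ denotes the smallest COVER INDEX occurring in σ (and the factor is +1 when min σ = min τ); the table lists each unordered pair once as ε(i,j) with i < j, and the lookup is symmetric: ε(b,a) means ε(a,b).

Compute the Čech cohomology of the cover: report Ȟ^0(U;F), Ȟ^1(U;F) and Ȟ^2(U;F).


Ȟ^0 ≅ Z^3, Ȟ^1 ≅ 0, Ȟ^2 ≅ 0

nonempty intersections:
  W1={{t3}} W2={{t2},{t6},{t2,t4},{t6,t7}} W3={{t1},{t5}} W4={{t4},{t6},{t7},{t2,t4},{t6,t7}}
  W24={{t6},{t2,t4},{t6,t7}}
C dims 4,1; δ0: rk 1, SNF 1^1
Ȟ^0: (4−1)−0=3 ⇒ Z^3
Ȟ^1: (1−0)−1=0 ⇒ 0
Ȟ^2: (0−0)−0=0 ⇒ 0


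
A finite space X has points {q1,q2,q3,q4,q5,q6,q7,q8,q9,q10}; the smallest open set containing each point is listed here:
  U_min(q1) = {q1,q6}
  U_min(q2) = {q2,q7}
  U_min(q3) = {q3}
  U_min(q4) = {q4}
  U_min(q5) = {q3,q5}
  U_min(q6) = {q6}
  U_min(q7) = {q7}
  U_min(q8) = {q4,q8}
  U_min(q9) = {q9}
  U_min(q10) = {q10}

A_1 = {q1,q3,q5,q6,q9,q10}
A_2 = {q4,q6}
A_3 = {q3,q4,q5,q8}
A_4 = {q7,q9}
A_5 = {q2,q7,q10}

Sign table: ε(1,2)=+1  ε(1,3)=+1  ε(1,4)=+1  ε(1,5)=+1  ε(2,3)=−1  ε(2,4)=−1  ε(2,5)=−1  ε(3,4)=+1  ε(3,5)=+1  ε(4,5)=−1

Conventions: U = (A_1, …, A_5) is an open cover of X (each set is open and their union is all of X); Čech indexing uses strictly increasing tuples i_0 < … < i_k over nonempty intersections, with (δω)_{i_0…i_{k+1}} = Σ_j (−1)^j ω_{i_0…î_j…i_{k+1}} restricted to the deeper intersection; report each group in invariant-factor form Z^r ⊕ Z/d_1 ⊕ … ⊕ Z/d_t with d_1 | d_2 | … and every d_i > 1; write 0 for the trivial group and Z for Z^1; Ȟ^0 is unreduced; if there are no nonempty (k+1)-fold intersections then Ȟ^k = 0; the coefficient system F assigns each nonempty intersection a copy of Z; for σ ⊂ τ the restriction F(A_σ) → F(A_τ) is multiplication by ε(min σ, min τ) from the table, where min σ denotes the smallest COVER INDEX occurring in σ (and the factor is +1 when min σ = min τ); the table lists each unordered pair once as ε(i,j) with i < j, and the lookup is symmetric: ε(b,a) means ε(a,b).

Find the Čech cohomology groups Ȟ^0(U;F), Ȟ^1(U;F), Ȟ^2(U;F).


Ȟ^0 = 0, Ȟ^1 = Z ⊕ Z/2 and Ȟ^2 = 0

nonempty intersections:
  A12={q6} A13={q3,q5} A14={q9} A15={q10} A23={q4} A45={q7}
C dims 5,6; δ0: rk 5, SNF 1^4·2
Ȟ^0: (5−5)−0=0 ⇒ 0
Ȟ^1: (6−0)−5=1 plus torsion [2] ⇒ Z ⊕ Z/2
Ȟ^2: (0−0)−0=0 ⇒ 0


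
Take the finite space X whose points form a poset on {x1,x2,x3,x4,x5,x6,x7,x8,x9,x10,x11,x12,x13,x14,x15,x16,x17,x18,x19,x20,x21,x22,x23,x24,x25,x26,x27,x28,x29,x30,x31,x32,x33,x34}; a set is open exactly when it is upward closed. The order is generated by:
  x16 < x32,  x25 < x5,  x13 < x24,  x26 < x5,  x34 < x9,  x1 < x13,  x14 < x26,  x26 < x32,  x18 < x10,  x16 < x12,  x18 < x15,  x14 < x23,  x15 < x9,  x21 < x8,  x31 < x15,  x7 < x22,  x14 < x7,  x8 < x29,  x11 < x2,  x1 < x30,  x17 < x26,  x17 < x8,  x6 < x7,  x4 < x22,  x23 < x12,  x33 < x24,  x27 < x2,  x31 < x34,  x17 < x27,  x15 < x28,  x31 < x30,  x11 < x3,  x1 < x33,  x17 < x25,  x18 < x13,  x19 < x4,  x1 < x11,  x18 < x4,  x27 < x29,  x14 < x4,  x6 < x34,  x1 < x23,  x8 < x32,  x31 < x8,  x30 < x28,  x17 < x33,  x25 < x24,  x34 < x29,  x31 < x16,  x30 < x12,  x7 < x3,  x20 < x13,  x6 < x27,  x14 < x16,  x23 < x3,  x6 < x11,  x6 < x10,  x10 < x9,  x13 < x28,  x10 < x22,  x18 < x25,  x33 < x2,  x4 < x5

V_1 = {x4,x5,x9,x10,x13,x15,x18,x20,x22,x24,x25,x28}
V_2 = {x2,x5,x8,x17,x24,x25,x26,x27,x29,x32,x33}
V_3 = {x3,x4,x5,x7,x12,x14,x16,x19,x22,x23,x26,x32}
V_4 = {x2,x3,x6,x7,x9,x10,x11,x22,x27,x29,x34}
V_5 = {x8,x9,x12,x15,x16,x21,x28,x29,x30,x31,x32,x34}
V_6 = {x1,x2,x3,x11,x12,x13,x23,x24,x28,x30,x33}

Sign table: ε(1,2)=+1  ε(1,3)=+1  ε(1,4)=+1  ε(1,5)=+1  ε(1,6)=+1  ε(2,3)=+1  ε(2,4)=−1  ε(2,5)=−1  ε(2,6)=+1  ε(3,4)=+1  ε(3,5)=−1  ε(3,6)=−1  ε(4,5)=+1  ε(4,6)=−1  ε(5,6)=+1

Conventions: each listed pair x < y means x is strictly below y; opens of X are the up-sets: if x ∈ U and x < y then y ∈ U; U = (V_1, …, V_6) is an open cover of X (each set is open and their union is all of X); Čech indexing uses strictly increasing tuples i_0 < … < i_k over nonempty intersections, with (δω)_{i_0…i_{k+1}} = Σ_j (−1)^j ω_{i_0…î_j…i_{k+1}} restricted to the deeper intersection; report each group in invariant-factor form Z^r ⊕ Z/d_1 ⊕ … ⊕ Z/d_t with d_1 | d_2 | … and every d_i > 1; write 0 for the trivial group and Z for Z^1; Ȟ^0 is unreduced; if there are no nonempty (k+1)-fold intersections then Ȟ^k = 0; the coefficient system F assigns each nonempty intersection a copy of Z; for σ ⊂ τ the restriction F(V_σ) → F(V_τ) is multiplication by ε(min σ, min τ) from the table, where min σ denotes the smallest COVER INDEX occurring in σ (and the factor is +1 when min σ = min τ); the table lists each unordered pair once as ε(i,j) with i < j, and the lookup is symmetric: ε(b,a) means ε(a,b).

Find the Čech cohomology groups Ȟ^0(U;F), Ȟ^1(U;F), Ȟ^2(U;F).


nonempty intersections:
  V12={x5,x24,x25} V13={x4,x5,x22} V14={x9,x10,x22} V15={x9,x15,x28} V16={x13,x24,x28} V23={x5,x26,x32} V24={x2,x27,x29} V25={x8,x29,x32} V26={x2,x24,x33} V34={x3,x7,x22} V35={x12,x16,x32} V36={x3,x12,x23} V45={x9,x29,x34} V46={x2,x3,x11} V56={x12,x28,x30}
  V123={x5} V126={x24} V134={x22} V145={x9} V156={x28} V235={x32} V245={x29} V246={x2} V346={x3} V356={x12}
C dims 6,15,10; δ0: rk 6, SNF 1^5·2; δ1: rk 9, SNF 1^9
Ȟ^0: (6−6)−0=0 ⇒ 0
Ȟ^1: (15−9)−6=0 plus torsion [2] ⇒ Z/2
Ȟ^2: (10−0)−9=1 ⇒ Z

Ȟ^0 = 0, Ȟ^1 = Z/2, Ȟ^2 = Z


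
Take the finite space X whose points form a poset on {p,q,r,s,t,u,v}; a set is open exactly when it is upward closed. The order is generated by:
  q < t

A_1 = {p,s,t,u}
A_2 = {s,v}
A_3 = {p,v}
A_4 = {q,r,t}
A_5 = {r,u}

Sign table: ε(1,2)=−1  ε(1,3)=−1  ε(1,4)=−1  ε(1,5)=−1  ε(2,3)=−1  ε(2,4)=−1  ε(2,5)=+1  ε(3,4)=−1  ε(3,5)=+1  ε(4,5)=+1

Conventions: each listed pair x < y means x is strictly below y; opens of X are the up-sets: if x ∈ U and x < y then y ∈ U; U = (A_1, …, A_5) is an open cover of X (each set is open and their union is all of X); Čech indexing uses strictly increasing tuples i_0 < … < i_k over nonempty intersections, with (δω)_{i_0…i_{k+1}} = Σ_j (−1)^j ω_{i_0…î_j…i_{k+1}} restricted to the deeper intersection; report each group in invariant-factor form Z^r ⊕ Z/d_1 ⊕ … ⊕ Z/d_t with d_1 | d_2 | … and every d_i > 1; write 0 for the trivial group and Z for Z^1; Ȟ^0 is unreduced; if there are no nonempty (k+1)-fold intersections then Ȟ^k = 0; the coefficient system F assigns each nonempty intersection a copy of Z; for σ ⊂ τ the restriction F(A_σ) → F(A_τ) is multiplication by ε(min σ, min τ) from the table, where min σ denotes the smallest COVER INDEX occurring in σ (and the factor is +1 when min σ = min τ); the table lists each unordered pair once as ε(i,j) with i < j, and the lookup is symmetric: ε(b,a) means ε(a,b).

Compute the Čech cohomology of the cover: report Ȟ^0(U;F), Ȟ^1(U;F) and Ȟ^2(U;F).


Ȟ^0(U;F) ≅ 0, Ȟ^1(U;F) ≅ Z ⊕ Z/2 and Ȟ^2(U;F) ≅ 0

nonempty overlaps:
  A12={s} A13={p} A14={t} A15={u} A23={v} A45={r}
C dims 5,6; δ0: rk 5, SNF 1^4·2
degree 0: 5−5−0 = 0 → Ȟ^0 ≅ 0
degree 1: 6−0−5 = 1 plus torsion [2] → Ȟ^1 ≅ Z ⊕ Z/2
degree 2: 0−0−0 = 0 → Ȟ^2 ≅ 0


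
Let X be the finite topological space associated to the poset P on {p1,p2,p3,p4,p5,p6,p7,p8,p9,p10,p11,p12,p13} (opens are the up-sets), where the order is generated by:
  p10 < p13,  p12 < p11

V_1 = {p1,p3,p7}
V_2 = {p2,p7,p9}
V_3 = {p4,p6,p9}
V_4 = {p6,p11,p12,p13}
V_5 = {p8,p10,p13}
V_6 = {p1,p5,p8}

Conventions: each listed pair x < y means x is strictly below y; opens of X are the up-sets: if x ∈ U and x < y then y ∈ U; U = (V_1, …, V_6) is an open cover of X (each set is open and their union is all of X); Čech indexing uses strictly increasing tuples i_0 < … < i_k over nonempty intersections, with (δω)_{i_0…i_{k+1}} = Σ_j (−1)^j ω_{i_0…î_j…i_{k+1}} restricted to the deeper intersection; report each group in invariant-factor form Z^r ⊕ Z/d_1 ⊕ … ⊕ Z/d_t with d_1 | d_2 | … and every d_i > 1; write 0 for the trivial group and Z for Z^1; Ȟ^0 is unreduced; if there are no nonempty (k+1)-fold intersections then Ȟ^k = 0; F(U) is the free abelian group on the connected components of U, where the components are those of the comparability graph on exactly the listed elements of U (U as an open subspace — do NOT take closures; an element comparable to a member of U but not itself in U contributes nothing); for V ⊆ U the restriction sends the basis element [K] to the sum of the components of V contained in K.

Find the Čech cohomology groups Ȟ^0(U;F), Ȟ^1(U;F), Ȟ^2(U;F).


intersection data:
  V12={p7} V16={p1} V23={p9} V34={p6} V45={p13} V56={p8}
components per intersection:
  V1: {p1} {p3} {p7}
  V2: {p2} {p7} {p9}
  V3: {p4} {p6} {p9}
  V4: {p6} {p11,p12} {p13}
  V5: {p8} {p10,p13}
  V6: {p1} {p5} {p8}
  V12: {p7}
  V16: {p1}
  V23: {p9}
  V34: {p6}
  V45: {p13}
  V56: {p8}
C dims 17,6; δ0: rk 6, SNF 1^6
Ȟ^0 = (17 − 6) − 0 = 11, so Ȟ^0 ≅ Z^11
Ȟ^1 = (6 − 0) − 6 = 0, so Ȟ^1 ≅ 0
Ȟ^2 = (0 − 0) − 0 = 0, so Ȟ^2 ≅ 0

Ȟ^0(U;F) ≅ Z^11,  Ȟ^1(U;F) ≅ 0,  Ȟ^2(U;F) ≅ 0


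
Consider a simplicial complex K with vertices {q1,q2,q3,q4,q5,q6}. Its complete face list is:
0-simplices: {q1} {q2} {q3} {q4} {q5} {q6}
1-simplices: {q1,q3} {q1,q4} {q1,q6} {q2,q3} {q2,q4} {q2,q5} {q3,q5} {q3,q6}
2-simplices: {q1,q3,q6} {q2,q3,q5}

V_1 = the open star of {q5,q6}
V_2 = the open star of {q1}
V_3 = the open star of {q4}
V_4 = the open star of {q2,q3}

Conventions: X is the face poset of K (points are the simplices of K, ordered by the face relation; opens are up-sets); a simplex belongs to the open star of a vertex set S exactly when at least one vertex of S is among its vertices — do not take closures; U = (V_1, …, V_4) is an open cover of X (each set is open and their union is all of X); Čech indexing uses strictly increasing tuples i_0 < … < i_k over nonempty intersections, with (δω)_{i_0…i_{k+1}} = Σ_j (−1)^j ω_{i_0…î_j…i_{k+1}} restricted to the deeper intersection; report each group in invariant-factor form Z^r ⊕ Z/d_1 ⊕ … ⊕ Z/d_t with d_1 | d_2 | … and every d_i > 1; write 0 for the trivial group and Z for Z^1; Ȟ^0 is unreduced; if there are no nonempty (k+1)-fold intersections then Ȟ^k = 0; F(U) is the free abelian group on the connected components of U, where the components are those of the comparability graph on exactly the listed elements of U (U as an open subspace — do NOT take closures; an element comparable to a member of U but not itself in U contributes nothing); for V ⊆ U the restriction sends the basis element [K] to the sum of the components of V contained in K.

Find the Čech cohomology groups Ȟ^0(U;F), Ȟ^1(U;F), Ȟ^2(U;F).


Ȟ^0 = Z; Ȟ^1 = Z; Ȟ^2 = 0

nonempty overlaps:
  V1={{q5},{q6},{q1,q6},{q2,q5},{q3,q5},{q3,q6},{q1,q3,q6},{q2,q3,q5}} V2={{q1},{q1,q3},{q1,q4},{q1,q6},{q1,q3,q6}} V3={{q4},{q1,q4},{q2,q4}} V4={{q2},{q3},{q1,q3},{q2,q3},{q2,q4},{q2,q5},{q3,q5},{q3,q6},{q1,q3,q6},{q2,q3,q5}}
  V12={{q1,q6},{q1,q3,q6}} V14={{q2,q5},{q3,q5},{q3,q6},{q1,q3,q6},{q2,q3,q5}} V23={{q1,q4}} V24={{q1,q3},{q1,q3,q6}} V34={{q2,q4}}
  V124={{q1,q3,q6}}
components per intersection:
  V1: {{q5},{q2,q5},{q3,q5},{q2,q3,q5}} {{q6},{q1,q6},{q3,q6},{q1,q3,q6}}
  V2: {{q1},{q1,q3},{q1,q4},{q1,q6},{q1,q3,q6}}
  V3: {{q4},{q1,q4},{q2,q4}}
  V4: {{q2},{q3},{q1,q3},{q2,q3},{q2,q4},{q2,q5},{q3,q5},{q3,q6},{q1,q3,q6},{q2,q3,q5}}
  V12: {{q1,q6},{q1,q3,q6}}
  V14: {{q2,q5},{q3,q5},{q2,q3,q5}} {{q3,q6},{q1,q3,q6}}
  V23: {{q1,q4}}
  V24: {{q1,q3},{q1,q3,q6}}
  V34: {{q2,q4}}
  V124: {{q1,q3,q6}}
C dims 5,6,1; δ0: rk 4, SNF 1^4; δ1: rk 1, SNF 1^1
degree 0: 5−4−0 = 1 → Ȟ^0 ≅ Z
degree 1: 6−1−4 = 1 → Ȟ^1 ≅ Z
degree 2: 1−0−1 = 0 → Ȟ^2 ≅ 0


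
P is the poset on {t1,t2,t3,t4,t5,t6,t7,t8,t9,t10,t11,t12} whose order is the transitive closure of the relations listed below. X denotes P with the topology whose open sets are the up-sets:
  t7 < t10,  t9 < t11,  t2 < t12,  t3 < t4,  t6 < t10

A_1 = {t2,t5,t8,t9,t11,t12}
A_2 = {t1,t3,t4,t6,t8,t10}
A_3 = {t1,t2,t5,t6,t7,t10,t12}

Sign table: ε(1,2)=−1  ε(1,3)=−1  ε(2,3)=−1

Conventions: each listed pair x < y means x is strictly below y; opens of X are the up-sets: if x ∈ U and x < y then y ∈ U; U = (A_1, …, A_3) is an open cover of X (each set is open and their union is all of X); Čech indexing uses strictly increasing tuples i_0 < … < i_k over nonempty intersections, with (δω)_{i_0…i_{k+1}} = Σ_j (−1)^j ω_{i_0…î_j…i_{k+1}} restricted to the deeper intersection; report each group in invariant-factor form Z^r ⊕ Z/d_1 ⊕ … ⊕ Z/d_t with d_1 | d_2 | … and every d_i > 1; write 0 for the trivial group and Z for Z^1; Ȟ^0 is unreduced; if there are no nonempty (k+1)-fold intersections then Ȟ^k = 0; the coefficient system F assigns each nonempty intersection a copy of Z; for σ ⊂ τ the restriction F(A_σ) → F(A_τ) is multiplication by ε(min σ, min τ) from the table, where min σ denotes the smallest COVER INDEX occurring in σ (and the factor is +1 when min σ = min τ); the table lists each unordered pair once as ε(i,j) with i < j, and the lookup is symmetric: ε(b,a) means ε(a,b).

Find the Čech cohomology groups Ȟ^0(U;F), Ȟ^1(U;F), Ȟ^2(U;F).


Ȟ^0(U;F) ≅ 0, Ȟ^1(U;F) ≅ Z/2, Ȟ^2(U;F) ≅ 0

nerve simplices:
  A12={t8} A13={t2,t5,t12} A23={t1,t6,t10}
C dims 3,3; δ0: rk 3, SNF 1^2·2
degree 0: 3−3−0 = 0 → Ȟ^0 ≅ 0
degree 1: 3−0−3 = 0 plus torsion [2] → Ȟ^1 ≅ Z/2
degree 2: 0−0−0 = 0 → Ȟ^2 ≅ 0


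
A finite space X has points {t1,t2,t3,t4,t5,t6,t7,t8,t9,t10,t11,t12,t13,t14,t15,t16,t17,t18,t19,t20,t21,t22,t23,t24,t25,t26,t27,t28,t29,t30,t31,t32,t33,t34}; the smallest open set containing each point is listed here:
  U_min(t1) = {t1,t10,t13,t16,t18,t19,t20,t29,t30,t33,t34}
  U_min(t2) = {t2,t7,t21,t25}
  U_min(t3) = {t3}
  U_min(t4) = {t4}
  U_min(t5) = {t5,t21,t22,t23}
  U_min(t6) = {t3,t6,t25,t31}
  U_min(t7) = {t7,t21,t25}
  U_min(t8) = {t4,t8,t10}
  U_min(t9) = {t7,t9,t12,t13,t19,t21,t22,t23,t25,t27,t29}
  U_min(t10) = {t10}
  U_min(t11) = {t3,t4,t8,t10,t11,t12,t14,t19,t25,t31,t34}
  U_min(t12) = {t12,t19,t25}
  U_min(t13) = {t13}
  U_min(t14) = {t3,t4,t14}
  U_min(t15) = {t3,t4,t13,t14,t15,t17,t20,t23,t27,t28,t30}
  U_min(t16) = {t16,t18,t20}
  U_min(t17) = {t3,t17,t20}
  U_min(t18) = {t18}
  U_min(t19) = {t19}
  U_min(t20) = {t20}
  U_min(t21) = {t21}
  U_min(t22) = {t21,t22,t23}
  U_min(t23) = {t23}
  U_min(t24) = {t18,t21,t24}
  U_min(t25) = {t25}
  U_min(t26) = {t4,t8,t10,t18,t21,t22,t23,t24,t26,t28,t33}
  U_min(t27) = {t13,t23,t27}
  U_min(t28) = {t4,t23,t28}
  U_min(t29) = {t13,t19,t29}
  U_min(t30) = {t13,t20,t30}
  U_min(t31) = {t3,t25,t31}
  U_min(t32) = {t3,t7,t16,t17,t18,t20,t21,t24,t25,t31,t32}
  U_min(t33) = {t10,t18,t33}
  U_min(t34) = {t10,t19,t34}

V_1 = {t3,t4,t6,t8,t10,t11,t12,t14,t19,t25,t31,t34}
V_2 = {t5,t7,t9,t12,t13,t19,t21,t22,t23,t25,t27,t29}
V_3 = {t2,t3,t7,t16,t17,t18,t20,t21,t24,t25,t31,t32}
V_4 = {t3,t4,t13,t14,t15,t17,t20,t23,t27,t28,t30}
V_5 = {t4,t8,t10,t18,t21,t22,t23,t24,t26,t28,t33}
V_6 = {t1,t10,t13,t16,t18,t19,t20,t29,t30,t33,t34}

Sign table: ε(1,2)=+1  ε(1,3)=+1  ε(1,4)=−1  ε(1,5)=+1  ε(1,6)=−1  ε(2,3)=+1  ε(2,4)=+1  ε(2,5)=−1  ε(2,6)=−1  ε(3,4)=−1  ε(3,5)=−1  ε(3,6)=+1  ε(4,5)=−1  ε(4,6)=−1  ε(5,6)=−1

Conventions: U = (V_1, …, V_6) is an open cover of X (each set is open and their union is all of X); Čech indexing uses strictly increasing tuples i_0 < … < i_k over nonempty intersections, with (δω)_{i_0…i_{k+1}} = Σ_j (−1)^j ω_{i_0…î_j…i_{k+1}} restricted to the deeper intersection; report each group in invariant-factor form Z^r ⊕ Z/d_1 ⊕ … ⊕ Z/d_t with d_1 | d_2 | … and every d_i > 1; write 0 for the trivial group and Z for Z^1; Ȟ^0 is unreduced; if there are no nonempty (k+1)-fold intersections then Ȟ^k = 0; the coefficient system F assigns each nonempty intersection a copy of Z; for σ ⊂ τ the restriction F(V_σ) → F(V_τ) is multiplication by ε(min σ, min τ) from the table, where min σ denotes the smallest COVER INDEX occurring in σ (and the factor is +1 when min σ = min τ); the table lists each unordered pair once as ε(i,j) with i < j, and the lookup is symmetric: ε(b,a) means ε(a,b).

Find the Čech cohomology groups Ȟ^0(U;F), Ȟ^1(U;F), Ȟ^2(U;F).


Ȟ^0 ≅ 0; Ȟ^1 ≅ Z/2; Ȟ^2 ≅ Z

nonempty overlaps:
  V12={t12,t19,t25} V13={t3,t25,t31} V14={t3,t4,t14} V15={t4,t8,t10} V16={t10,t19,t34} V23={t7,t21,t25} V24={t13,t23,t27} V25={t21,t22,t23} V26={t13,t19,t29} V34={t3,t17,t20} V35={t18,t21,t24} V36={t16,t18,t20} V45={t4,t23,t28} V46={t13,t20,t30} V56={t10,t18,t33}
  V123={t25} V126={t19} V134={t3} V145={t4} V156={t10} V235={t21} V245={t23} V246={t13} V346={t20} V356={t18}
C dims 6,15,10; δ0: rk 6, SNF 1^5·2; δ1: rk 9, SNF 1^9
degree 0: 6−6−0 = 0 → Ȟ^0 ≅ 0
degree 1: 15−9−6 = 0 plus torsion [2] → Ȟ^1 ≅ Z/2
degree 2: 10−0−9 = 1 → Ȟ^2 ≅ Z


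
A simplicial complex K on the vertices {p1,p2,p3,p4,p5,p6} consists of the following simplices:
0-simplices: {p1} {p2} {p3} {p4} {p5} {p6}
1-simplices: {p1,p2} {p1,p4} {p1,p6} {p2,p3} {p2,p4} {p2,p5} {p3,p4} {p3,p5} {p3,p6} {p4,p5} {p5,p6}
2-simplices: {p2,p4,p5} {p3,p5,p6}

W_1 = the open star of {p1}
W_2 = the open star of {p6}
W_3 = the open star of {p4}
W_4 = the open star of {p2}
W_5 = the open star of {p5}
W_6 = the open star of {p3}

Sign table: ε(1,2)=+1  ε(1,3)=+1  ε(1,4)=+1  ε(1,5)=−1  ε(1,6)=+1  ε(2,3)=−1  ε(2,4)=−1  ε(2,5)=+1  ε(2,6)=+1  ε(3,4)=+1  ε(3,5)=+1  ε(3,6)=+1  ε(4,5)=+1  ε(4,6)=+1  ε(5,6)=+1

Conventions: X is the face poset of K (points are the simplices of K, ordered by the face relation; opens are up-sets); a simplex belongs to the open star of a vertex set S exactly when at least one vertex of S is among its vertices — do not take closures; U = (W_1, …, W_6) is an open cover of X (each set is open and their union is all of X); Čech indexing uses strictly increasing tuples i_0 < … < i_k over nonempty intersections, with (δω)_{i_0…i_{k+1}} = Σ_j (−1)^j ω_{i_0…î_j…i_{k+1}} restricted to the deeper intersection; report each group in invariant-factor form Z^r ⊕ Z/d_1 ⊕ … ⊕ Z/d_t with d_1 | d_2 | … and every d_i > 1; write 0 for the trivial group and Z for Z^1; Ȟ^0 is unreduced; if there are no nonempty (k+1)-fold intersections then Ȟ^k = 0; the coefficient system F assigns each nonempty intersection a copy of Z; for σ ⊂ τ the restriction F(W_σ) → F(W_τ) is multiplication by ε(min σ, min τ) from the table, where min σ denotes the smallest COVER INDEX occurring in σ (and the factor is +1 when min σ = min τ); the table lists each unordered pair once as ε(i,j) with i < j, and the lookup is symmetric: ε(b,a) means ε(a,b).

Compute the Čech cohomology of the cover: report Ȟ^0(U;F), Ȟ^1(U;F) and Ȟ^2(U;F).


nonempty intersections:
  W1={{p1},{p1,p2},{p1,p4},{p1,p6}} W2={{p6},{p1,p6},{p3,p6},{p5,p6},{p3,p5,p6}} W3={{p4},{p1,p4},{p2,p4},{p3,p4},{p4,p5},{p2,p4,p5}} W4={{p2},{p1,p2},{p2,p3},{p2,p4},{p2,p5},{p2,p4,p5}} W5={{p5},{p2,p5},{p3,p5},{p4,p5},{p5,p6},{p2,p4,p5},{p3,p5,p6}} W6={{p3},{p2,p3},{p3,p4},{p3,p5},{p3,p6},{p3,p5,p6}}
  W12={{p1,p6}} W13={{p1,p4}} W14={{p1,p2}} W25={{p5,p6},{p3,p5,p6}} W26={{p3,p6},{p3,p5,p6}} W34={{p2,p4},{p2,p4,p5}} W35={{p4,p5},{p2,p4,p5}} W36={{p3,p4}} W45={{p2,p5},{p2,p4,p5}} W46={{p2,p3}} W56={{p3,p5},{p3,p5,p6}}
  W256={{p3,p5,p6}} W345={{p2,p4,p5}}
C dims 6,11,2; δ0: rk 5, SNF 1^5; δ1: rk 2, SNF 1^2
Ȟ^0: (6−5)−0=1 ⇒ Z
Ȟ^1: (11−2)−5=4 ⇒ Z^4
Ȟ^2: (2−0)−2=0 ⇒ 0

Ȟ^0(U;F) ≅ Z, Ȟ^1(U;F) ≅ Z^4 and Ȟ^2(U;F) ≅ 0


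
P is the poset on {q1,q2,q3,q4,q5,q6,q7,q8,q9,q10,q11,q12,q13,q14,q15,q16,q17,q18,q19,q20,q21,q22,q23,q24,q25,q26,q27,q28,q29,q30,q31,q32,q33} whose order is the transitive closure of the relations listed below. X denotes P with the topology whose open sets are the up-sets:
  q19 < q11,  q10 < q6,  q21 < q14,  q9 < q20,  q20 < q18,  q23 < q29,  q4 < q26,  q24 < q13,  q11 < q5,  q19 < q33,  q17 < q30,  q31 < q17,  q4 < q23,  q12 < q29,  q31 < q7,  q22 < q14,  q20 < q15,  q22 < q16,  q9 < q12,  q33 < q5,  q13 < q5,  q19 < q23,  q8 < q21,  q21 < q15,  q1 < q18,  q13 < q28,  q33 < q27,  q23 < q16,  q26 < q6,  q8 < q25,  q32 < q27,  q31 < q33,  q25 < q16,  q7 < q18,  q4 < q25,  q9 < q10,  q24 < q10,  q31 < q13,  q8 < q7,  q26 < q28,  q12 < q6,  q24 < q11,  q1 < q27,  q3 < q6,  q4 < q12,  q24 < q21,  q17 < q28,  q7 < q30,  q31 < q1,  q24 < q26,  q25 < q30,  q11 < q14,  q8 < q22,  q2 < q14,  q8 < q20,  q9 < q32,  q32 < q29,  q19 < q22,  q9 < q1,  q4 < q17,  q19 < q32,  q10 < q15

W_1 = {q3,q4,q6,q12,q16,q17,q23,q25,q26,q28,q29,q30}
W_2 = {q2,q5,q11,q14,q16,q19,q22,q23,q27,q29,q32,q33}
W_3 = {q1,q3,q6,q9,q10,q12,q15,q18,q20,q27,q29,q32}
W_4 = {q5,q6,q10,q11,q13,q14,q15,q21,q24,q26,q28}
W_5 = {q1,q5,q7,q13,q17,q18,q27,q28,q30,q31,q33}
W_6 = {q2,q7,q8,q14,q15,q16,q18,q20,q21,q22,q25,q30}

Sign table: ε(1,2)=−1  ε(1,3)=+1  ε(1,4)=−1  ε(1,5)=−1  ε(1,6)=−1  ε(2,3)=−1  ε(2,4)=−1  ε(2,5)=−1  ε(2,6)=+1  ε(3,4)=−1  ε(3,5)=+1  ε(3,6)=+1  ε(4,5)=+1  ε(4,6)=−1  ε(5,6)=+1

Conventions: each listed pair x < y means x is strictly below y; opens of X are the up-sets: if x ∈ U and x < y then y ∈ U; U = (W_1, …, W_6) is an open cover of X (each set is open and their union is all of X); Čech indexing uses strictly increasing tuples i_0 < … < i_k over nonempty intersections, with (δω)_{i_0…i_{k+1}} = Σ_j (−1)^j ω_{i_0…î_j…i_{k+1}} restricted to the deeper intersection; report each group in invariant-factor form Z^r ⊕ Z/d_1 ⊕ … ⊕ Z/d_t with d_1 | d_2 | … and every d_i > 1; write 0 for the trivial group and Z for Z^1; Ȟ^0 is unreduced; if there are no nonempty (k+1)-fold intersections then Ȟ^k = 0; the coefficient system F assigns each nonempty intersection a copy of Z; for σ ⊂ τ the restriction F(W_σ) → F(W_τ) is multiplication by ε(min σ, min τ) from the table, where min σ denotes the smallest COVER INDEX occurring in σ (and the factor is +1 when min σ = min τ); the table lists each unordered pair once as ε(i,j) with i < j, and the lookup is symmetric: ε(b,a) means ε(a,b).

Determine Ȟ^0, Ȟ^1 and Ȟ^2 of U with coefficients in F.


nerve of the cover:
  W12={q16,q23,q29} W13={q3,q6,q12,q29} W14={q6,q26,q28} W15={q17,q28,q30} W16={q16,q25,q30} W23={q27,q29,q32} W24={q5,q11,q14} W25={q5,q27,q33} W26={q2,q14,q16,q22} W34={q6,q10,q15} W35={q1,q18,q27} W36={q15,q18,q20} W45={q5,q13,q28} W46={q14,q15,q21} W56={q7,q18,q30}
  W123={q29} W126={q16} W134={q6} W145={q28} W156={q30} W235={q27} W245={q5} W246={q14} W346={q15} W356={q18}
C dims 6,15,10; δ0: rk 6, SNF 1^5·2; δ1: rk 9, SNF 1^9
Ȟ^0 = (6 − 6) − 0 = 0, so Ȟ^0 ≅ 0
Ȟ^1 = (15 − 9) − 6 = 0 plus torsion [2], so Ȟ^1 ≅ Z/2
Ȟ^2 = (10 − 0) − 9 = 1, so Ȟ^2 ≅ Z

Ȟ^0 ≅ 0, Ȟ^1 ≅ Z/2 and Ȟ^2 ≅ Z


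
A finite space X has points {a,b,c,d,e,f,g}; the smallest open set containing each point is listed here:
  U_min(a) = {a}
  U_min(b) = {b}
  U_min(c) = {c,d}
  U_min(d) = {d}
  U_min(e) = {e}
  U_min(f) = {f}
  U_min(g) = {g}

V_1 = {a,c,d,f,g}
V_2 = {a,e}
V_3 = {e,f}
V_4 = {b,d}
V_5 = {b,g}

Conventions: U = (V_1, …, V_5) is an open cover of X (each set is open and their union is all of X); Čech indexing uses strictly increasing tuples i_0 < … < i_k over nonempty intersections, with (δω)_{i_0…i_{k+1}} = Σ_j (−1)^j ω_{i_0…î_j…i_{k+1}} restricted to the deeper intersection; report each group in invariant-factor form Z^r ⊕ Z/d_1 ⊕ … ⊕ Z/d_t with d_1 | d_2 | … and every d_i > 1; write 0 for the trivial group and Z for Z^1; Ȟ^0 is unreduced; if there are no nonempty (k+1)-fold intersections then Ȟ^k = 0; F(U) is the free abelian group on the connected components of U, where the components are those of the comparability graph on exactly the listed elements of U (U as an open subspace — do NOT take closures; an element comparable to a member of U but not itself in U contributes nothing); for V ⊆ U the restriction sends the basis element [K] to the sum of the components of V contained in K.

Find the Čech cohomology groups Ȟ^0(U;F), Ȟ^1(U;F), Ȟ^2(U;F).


cover nerve:
  V12={a} V13={f} V14={d} V15={g} V23={e} V45={b}
components per intersection:
  V1: {a} {c,d} {f} {g}
  V2: {a} {e}
  V3: {e} {f}
  V4: {b} {d}
  V5: {b} {g}
  V12: {a}
  V13: {f}
  V14: {d}
  V15: {g}
  V23: {e}
  V45: {b}
C dims 12,6; δ0: rk 6, SNF 1^6
Ȟ^0: (12−6)−0=6 ⇒ Z^6
Ȟ^1: (6−0)−6=0 ⇒ 0
Ȟ^2: (0−0)−0=0 ⇒ 0

Ȟ^0 = Z^6, Ȟ^1 = 0 and Ȟ^2 = 0
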